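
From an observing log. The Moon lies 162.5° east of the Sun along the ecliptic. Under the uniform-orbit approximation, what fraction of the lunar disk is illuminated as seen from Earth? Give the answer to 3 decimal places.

0.977

cos 162.5° = (-0.954), so f = (1 − (-0.954))/2 = 0.977.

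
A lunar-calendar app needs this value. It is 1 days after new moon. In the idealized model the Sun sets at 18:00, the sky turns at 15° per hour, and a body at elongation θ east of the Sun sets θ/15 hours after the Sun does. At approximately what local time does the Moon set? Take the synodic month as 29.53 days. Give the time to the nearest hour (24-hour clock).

Phase angle: θ = 360°·(1 d)/(29.53 d) = 12.2°.
The Moon trails the Sun by θ/15 = 12.2/15 ≈ 0.81 hours.
18:00 + 0.81 h ≈ 18:49 → 19:00 to the nearest hour.

19:00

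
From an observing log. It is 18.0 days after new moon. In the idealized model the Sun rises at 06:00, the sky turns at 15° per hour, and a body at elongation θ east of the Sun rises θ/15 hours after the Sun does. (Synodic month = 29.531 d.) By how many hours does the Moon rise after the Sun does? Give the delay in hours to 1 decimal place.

14.6 h

The Moon has covered 18.0/29.531 of its cycle, so θ ≈ 360° × 18.0/29.531 = 219.4°.
Delay after the Sun = 219.4° / (15°/h) ≈ 14.63 h.
So the Moon rises 14.63 h after the Sun.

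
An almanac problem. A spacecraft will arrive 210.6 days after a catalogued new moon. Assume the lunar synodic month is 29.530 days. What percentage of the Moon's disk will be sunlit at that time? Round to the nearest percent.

Reduce mod P: 210.6 − 7×29.530 = 3.89 d into the current lunation.
Phase angle: θ = 360°·(3.89 d)/(29.530 d) = 47.4°.
With cos θ = 0.677, the lit fraction is (1 − 0.677)/2 ≈ 0.162, so 16%.

16%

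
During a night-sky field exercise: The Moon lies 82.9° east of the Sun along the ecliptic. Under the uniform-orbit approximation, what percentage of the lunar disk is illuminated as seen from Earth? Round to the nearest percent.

Half-versine of 82.9°: (1 − 0.124)/2 = 0.438, i.e. 44%.

44%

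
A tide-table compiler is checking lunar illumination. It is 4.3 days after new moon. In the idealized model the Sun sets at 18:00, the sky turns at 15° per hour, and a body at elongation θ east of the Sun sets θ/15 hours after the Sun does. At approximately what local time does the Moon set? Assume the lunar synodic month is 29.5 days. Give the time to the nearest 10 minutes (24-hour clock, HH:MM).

21:30

Elongation θ = 360° × 4.3/29.5 ≈ 52.5°.
At 15° of sky rotation per hour, 52.5° corresponds to a 3.50 h lag.
18:00 + 3.498 h ≈ 21:30 → 21:30 to the nearest ten minutes.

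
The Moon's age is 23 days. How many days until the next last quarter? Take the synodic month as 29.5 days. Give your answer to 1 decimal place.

Last quarter is 0.75 of the way through the cycle: age 0.75 × 29.5 = 22.125 d.
This lunation's last quarter (22.125 d) has passed, so add one period: 51.625 − 23 = 28.625 days.

28.6 days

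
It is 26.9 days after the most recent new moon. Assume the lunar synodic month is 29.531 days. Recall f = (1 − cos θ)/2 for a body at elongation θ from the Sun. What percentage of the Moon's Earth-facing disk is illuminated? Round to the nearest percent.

Elongation θ = 360° × 26.9/29.531 ≈ 327.9°.
Illuminated fraction = (1 − cos 327.9°)/2 = (1 − 0.847)/2 ≈ 0.076, so 8%.

8%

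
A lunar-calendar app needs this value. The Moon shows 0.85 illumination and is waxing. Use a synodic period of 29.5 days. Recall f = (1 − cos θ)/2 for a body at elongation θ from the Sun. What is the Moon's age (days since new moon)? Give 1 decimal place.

11.0 days

From f = (1 − cos θ)/2: cos θ = 1 − 2×0.85 = -0.700; arccos → 134.4°.
Before full moon the principal value applies: θ = 134.4°.
At 360°/29.5 d per day, 134.4° corresponds to 11.02 days.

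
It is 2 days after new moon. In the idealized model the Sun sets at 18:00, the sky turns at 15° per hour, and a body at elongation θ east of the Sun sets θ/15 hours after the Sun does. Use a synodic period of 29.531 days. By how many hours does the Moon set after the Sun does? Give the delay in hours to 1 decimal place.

1.6 h

The Moon has covered 2/29.531 of its cycle, so θ ≈ 360° × 2/29.531 = 24.4°.
At 15° of sky rotation per hour, 24.4° corresponds to a 1.63 h lag.
So the Moon sets 1.63 h after the Sun.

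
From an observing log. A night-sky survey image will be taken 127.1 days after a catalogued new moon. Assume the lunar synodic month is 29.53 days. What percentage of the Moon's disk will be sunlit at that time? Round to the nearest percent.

67%

127.1/29.53 = 4.304 lunations, so 4 complete cycles and 8.98 d into the next.
The Moon has covered 8.98/29.53 of its cycle, so θ ≈ 360° × 8.98/29.53 = 109.5°.
With cos θ = (-0.333), the lit fraction is (1 − (-0.333))/2 ≈ 0.667, so 67%.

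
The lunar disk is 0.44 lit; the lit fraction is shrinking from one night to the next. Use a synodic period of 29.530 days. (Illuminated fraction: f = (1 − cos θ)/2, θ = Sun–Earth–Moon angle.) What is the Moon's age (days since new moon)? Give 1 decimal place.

cos θ = 1 − 2f = 0.120, giving a principal value of 83.1°.
Since the Moon is past full (waning), take the reflex angle: θ = 360° − 83.1° = 276.9°.
Age = 29.530 × 276.9°/360° ≈ 22.71 days.

22.7 days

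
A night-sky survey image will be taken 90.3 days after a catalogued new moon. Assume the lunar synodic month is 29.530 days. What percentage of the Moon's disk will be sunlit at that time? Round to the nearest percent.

Reduce mod P: 90.3 − 3×29.530 = 1.71 d into the current lunation.
Phase angle: θ = 360°·(1.71 d)/(29.530 d) = 20.8°.
Illuminated fraction = (1 − cos 20.8°)/2 = (1 − 0.935)/2 ≈ 0.033, so 3%.

3%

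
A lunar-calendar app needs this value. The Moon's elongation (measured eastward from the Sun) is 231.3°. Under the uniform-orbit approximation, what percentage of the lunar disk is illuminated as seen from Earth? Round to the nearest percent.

81%

cos 231.3° = (-0.625), so f = (1 − (-0.625))/2 = 0.813, i.e. 81%.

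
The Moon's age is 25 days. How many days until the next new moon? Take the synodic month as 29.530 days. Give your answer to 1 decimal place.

4.5 days

One full lunation from the last new moon is 29.530 d; remaining = 29.530 − 25 = 4.530 d.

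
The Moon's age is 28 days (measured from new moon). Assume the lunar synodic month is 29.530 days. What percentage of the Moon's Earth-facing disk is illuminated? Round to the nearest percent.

The Moon has covered 28/29.530 of its cycle, so θ ≈ 360° × 28/29.530 = 341.3°.
With cos θ = 0.947, the lit fraction is (1 − 0.947)/2 ≈ 0.026, so 3%.

3%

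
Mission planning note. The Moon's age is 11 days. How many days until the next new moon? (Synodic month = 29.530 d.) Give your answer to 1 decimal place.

The next new moon completes the synodic month: 29.530 − 11 = 18.530 days.

18.5 days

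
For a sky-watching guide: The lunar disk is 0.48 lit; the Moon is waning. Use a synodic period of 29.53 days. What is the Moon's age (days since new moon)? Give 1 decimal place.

cos θ = 1 − 2f = 0.040, giving a principal value of 87.7°.
Waning ⇒ past full, so θ = 360° − 87.7° = 272.3°.
That fraction of the synodic month is 272.3/360 × 29.53 d ≈ 22.34 d.

22.3 days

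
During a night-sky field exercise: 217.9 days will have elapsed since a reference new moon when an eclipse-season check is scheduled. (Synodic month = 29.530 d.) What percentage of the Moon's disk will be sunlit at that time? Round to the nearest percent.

217.9/29.530 = 7.379 lunations, so 7 complete cycles and 11.19 d into the next.
Elongation θ = 360° × 11.19/29.530 ≈ 136.4°.
cos 136.4° = (-0.724), so f = (1 − (-0.724))/2 = 0.862, so 86%.

86%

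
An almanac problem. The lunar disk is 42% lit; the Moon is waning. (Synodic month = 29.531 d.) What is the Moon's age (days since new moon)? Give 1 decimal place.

From f = (1 − cos θ)/2: cos θ = 1 − 2×0.42 = 0.160; arccos → 80.8°.
Waning ⇒ past full, so θ = 360° − 80.8° = 279.2°.
That fraction of the synodic month is 279.2/360 × 29.531 d ≈ 22.90 d.

22.9 days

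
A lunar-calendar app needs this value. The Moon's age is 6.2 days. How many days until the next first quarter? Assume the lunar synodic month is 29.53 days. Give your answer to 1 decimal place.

First quarter occurs at elongation 90°, i.e. at age 29.53 × 90/360 = 7.383 d.
So 1.183 days remain (7.383 − 6.2).

1.2 days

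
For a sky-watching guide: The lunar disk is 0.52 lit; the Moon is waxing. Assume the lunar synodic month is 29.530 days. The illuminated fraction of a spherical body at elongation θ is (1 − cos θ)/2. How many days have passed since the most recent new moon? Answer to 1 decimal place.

7.6 days

cos θ = 1 − 2f = -0.040, giving a principal value of 92.3°.
The Moon is waxing (0°–180°), so θ = 92.3° directly.
At 360°/29.530 d per day, 92.3° corresponds to 7.57 days.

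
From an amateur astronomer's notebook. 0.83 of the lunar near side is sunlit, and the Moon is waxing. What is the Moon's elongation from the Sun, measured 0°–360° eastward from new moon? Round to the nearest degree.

Invert f = (1 − cos θ)/2 to get cos θ = 1 − 2(0.83) = -0.660, hence θ₀ = arccos -0.660 = 131.3°.
Waxing ⇒ before full, so θ = 131.3°.

131°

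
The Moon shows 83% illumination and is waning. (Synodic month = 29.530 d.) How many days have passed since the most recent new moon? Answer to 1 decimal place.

18.8 days

cos θ = 1 − 2f = -0.660, giving a principal value of 131.3°.
Waning ⇒ past full, so θ = 360° − 131.3° = 228.7°.
That fraction of the synodic month is 228.7/360 × 29.530 d ≈ 18.76 d.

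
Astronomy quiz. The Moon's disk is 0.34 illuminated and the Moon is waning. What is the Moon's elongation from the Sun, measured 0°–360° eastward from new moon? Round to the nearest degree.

289°

Invert f = (1 − cos θ)/2 to get cos θ = 1 − 2(0.34) = 0.320, hence θ₀ = arccos 0.320 = 71.3°.
Since the Moon is past full (waning), take the reflex angle: θ = 360° − 71.3° = 288.7°.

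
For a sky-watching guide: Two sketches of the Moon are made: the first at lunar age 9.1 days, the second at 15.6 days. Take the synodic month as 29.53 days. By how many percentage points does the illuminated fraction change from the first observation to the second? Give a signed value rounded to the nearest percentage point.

+31 percentage points

First observation: θ = 360°·9.1/29.53 = 110.9°, so f = 0.679.
Second observation: θ = 190.2°, f = 0.992.
Δf = 0.992 − 0.679 = +0.313, i.e. +31 pp.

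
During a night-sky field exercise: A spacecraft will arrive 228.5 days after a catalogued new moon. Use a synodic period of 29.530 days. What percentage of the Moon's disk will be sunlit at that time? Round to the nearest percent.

54%

228.5 d spans 7 complete synodic months (7 × 29.530 = 206.71 d) plus 21.79 d.
The Moon has covered 21.79/29.530 of its cycle, so θ ≈ 360° × 21.79/29.530 = 265.6°.
With cos θ = (-0.076), the lit fraction is (1 − (-0.076))/2 ≈ 0.538, so 54%.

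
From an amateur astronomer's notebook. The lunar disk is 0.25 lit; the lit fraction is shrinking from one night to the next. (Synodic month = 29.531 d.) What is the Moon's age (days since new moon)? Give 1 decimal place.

24.6 days

cos θ = 1 − 2f = 0.500, giving a principal value of 60.0°.
A waning Moon lies in 180°–360°, so θ = 360° − 60.0° = 300.0°.
That fraction of the synodic month is 300.0/360 × 29.531 d ≈ 24.61 d.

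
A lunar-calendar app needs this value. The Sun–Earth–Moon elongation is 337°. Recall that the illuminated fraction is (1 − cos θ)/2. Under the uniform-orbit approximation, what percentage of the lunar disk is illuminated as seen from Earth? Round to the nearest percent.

4%

Half-versine of 337°: (1 − 0.921)/2 = 0.040, i.e. 4%.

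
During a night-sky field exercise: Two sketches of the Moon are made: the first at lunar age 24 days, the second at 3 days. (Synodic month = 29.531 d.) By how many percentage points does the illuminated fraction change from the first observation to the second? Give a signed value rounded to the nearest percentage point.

-21 percentage points

θ₁ = 360° × 24/29.531 = 292.6°, f₁ = (1 − cos θ₁)/2 = 0.308.
θ₂ = 360° × 3/29.531 = 36.6°, f₂ = (1 − cos θ₂)/2 = 0.098.
Change = f₂ − f₁ = -0.210 → -21 percentage points.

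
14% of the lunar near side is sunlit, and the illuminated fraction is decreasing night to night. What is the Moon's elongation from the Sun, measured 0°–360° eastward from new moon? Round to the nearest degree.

316°

From f = (1 − cos θ)/2: cos θ = 1 − 2×0.14 = 0.720; arccos → 43.9°.
A waning Moon lies in 180°–360°, so θ = 360° − 43.9° = 316.1°.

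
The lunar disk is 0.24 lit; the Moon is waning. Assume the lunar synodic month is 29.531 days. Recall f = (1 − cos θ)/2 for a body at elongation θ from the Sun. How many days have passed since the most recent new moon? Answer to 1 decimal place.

24.7 days

Invert f = (1 − cos θ)/2 to get cos θ = 1 − 2(0.24) = 0.520, hence θ₀ = arccos 0.520 = 58.7°.
Waning ⇒ past full, so θ = 360° − 58.7° = 301.3°.
Age = 29.531 × 301.3°/360° ≈ 24.72 days.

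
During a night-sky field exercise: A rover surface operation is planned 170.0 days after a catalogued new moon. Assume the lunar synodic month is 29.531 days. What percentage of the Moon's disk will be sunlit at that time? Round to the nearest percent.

48%

170.0 d spans 5 complete synodic months (5 × 29.531 = 147.66 d) plus 22.34 d.
The Moon has covered 22.34/29.531 of its cycle, so θ ≈ 360° × 22.34/29.531 = 272.4°.
Illuminated fraction = (1 − cos 272.4°)/2 = (1 − 0.042)/2 ≈ 0.479, so 48%.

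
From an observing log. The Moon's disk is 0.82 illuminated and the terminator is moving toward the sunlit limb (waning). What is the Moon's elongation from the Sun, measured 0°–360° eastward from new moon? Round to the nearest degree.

230°

From f = (1 − cos θ)/2: cos θ = 1 − 2×0.82 = -0.640; arccos → 129.8°.
Since the Moon is past full (waning), take the reflex angle: θ = 360° − 129.8° = 230.2°.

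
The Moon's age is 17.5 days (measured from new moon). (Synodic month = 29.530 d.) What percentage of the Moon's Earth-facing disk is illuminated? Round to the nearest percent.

Phase angle: θ = 360°·(17.5 d)/(29.530 d) = 213.3°.
cos 213.3° = (-0.835), so f = (1 − (-0.835))/2 = 0.918, so 92%.

92%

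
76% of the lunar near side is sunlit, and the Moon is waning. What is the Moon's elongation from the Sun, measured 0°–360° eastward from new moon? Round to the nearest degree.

239°

Invert f = (1 − cos θ)/2 to get cos θ = 1 − 2(0.76) = -0.520, hence θ₀ = arccos -0.520 = 121.3°.
A waning Moon lies in 180°–360°, so θ = 360° − 121.3° = 238.7°.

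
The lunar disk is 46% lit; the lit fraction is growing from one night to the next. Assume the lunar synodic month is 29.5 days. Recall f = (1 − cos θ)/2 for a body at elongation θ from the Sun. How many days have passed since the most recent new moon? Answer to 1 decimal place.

cos θ = 1 − 2f = 0.080, giving a principal value of 85.4°.
Waxing ⇒ before full, so θ = 85.4°.
At 360°/29.5 d per day, 85.4° corresponds to 7.00 days.

7.0 days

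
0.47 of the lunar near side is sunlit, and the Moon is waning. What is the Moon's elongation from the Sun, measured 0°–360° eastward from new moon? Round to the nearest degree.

cos θ = 1 − 2f = 0.060, giving a principal value of 86.6°.
Since the Moon is past full (waning), take the reflex angle: θ = 360° − 86.6° = 273.4°.

273°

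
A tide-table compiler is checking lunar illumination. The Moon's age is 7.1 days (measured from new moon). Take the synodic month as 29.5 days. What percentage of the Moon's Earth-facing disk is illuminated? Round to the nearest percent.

The Moon has covered 7.1/29.5 of its cycle, so θ ≈ 360° × 7.1/29.5 = 86.6°.
With cos θ = 0.059, the lit fraction is (1 − 0.059)/2 ≈ 0.471, so 47%.

47%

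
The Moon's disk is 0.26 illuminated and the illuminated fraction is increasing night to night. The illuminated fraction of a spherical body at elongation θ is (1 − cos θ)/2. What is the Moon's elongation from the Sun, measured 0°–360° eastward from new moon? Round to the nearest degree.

61°

Invert f = (1 − cos θ)/2 to get cos θ = 1 − 2(0.26) = 0.480, hence θ₀ = arccos 0.480 = 61.3°.
The Moon is waxing (0°–180°), so θ = 61.3° directly.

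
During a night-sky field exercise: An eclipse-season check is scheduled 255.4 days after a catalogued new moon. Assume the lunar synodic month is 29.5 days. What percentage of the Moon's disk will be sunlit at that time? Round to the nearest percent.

255.4/29.5 = 8.658 lunations, so 8 complete cycles and 19.40 d into the next.
The Moon has covered 19.40/29.5 of its cycle, so θ ≈ 360° × 19.40/29.5 = 236.7°.
Illuminated fraction = (1 − cos 236.7°)/2 = (1 − (-0.548))/2 ≈ 0.774, so 77%.

77%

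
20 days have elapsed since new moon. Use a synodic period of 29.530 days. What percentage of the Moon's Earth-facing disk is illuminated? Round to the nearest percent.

The Moon has covered 20/29.530 of its cycle, so θ ≈ 360° × 20/29.530 = 243.8°.
With cos θ = (-0.441), the lit fraction is (1 − (-0.441))/2 ≈ 0.721, so 72%.

72%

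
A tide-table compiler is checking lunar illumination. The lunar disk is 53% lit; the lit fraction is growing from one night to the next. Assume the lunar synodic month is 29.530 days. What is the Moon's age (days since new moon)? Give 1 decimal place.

cos θ = 1 − 2f = -0.060, giving a principal value of 93.4°.
Waxing ⇒ before full, so θ = 93.4°.
Age = 29.530 × 93.4°/360° ≈ 7.66 days.

7.7 days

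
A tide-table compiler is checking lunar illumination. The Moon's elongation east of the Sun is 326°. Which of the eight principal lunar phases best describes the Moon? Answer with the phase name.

The waning crescent sector spans roughly 292°–338°; 326° falls inside it.

waning crescent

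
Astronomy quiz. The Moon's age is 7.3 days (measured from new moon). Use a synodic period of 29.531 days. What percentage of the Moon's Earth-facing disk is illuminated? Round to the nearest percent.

49%

Elongation θ = 360° × 7.3/29.531 ≈ 89.0°.
Illuminated fraction = (1 − cos 89.0°)/2 = (1 − 0.018)/2 ≈ 0.491, so 49%.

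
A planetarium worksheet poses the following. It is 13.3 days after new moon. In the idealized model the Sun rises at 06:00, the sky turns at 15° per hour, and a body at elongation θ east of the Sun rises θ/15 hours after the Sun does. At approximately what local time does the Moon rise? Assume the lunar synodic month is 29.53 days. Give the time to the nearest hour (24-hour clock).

The Moon has covered 13.3/29.53 of its cycle, so θ ≈ 360° × 13.3/29.53 = 162.1°.
At 15° of sky rotation per hour, 162.1° corresponds to a 10.81 h lag.
06:00 + 10.81 h ≈ 16:49 → 17:00 to the nearest hour.

17:00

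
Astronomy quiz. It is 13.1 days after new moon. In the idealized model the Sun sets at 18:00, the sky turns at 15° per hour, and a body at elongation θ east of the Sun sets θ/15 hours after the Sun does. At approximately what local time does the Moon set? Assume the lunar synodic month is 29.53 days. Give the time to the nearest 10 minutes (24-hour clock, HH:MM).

04:40

The Moon has covered 13.1/29.53 of its cycle, so θ ≈ 360° × 13.1/29.53 = 159.7°.
The Moon trails the Sun by θ/15 = 159.7/15 ≈ 10.65 hours.
18:00 + 10.647 h ≈ 04:39 → 04:40 to the nearest ten minutes.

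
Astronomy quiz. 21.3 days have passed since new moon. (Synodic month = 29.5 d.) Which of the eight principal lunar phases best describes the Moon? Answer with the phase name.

θ ≈ 360° × 21.3/29.5 = 260°, which falls in the last quarter sector.

last quarter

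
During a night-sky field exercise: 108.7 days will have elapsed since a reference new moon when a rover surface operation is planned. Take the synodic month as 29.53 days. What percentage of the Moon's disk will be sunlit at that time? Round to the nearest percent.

108.7/29.53 = 3.681 lunations, so 3 complete cycles and 20.11 d into the next.
Elongation θ = 360° × 20.11/29.53 ≈ 245.2°.
With cos θ = (-0.420), the lit fraction is (1 − (-0.420))/2 ≈ 0.710, so 71%.

71%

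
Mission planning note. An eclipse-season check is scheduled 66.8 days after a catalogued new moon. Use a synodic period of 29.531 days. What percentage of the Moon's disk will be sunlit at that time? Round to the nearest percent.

54%

Reduce mod P: 66.8 − 2×29.531 = 7.74 d into the current lunation.
Phase angle: θ = 360°·(7.74 d)/(29.531 d) = 94.3°.
With cos θ = (-0.076), the lit fraction is (1 − (-0.076))/2 ≈ 0.538, so 54%.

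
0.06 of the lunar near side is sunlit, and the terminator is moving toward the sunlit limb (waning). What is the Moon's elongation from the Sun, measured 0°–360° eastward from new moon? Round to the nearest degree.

332°

Invert f = (1 − cos θ)/2 to get cos θ = 1 − 2(0.06) = 0.880, hence θ₀ = arccos 0.880 = 28.4°.
Since the Moon is past full (waning), take the reflex angle: θ = 360° − 28.4° = 331.6°.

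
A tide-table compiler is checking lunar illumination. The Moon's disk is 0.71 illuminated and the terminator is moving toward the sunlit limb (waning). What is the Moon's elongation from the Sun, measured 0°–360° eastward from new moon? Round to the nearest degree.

From f = (1 − cos θ)/2: cos θ = 1 − 2×0.71 = -0.420; arccos → 114.8°.
A waning Moon lies in 180°–360°, so θ = 360° − 114.8° = 245.2°.

245°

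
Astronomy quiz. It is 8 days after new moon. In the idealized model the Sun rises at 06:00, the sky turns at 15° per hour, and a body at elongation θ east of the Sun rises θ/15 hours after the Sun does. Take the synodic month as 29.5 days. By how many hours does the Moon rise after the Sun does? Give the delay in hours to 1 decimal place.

6.5 h

The Moon has covered 8/29.5 of its cycle, so θ ≈ 360° × 8/29.5 = 97.6°.
The Moon trails the Sun by θ/15 = 97.6/15 ≈ 6.51 hours.
So the Moon rises 6.51 h after the Sun.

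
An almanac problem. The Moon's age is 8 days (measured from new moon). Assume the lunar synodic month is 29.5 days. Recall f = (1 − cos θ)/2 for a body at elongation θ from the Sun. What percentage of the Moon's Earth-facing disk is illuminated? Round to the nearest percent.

Phase angle: θ = 360°·(8 d)/(29.5 d) = 97.6°.
Illuminated fraction = (1 − cos 97.6°)/2 = (1 − (-0.133))/2 ≈ 0.566, so 57%.

57%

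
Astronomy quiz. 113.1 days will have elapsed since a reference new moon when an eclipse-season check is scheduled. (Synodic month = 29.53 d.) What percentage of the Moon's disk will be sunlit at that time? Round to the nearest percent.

Reduce mod P: 113.1 − 3×29.53 = 24.51 d into the current lunation.
Elongation θ = 360° × 24.51/29.53 ≈ 298.8°.
cos 298.8° = 0.482, so f = (1 − 0.482)/2 = 0.259, so 26%.

26%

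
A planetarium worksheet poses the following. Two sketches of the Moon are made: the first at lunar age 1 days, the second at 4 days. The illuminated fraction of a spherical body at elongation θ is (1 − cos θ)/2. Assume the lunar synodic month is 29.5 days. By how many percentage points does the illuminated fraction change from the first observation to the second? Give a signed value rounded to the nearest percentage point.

θ₁ = 360° × 1/29.5 = 12.2°, f₁ = (1 − cos θ₁)/2 = 0.011.
θ₂ = 360° × 4/29.5 = 48.8°, f₂ = (1 − cos θ₂)/2 = 0.171.
Change = f₂ − f₁ = +0.159 → +16 percentage points.

+16 pp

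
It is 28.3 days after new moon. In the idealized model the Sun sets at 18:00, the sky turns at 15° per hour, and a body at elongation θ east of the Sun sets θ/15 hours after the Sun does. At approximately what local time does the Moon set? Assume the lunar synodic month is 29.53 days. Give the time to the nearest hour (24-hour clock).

Elongation θ = 360° × 28.3/29.53 ≈ 345.0°.
At 15° of sky rotation per hour, 345.0° corresponds to a 23.00 h lag.
18:00 + 23.00 h ≈ 17:00 → 17:00 to the nearest hour.

17:00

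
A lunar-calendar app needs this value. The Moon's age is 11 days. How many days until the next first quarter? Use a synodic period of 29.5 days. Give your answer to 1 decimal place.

25.9 days

First quarter occurs at elongation 90°, i.e. at age 29.5 × 90/360 = 7.375 d.
Already past this cycle's first quarter; the next is at 7.375 + 29.5 = 36.875 d, so 36.875 − 11 = 25.875 days.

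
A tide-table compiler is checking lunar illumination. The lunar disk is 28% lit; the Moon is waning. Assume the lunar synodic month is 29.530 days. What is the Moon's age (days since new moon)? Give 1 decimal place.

Invert f = (1 − cos θ)/2 to get cos θ = 1 − 2(0.28) = 0.440, hence θ₀ = arccos 0.440 = 63.9°.
Since the Moon is past full (waning), take the reflex angle: θ = 360° − 63.9° = 296.1°.
At 360°/29.530 d per day, 296.1° corresponds to 24.29 days.

24.3 days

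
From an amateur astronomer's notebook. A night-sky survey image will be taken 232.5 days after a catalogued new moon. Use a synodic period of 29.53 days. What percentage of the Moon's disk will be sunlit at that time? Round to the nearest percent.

15%

Reduce mod P: 232.5 − 7×29.53 = 25.79 d into the current lunation.
The Moon has covered 25.79/29.53 of its cycle, so θ ≈ 360° × 25.79/29.53 = 314.4°.
With cos θ = 0.700, the lit fraction is (1 − 0.700)/2 ≈ 0.150, so 15%.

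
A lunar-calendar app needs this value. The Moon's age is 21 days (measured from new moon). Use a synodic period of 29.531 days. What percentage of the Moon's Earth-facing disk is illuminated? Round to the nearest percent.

62%

The Moon has covered 21/29.531 of its cycle, so θ ≈ 360° × 21/29.531 = 256.0°.
With cos θ = (-0.242), the lit fraction is (1 − (-0.242))/2 ≈ 0.621, so 62%.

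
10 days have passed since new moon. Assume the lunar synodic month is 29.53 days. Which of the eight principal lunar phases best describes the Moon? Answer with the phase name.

waxing gibbous

At 10/29.53 of the cycle, θ ≈ 122° — the waxing gibbous range.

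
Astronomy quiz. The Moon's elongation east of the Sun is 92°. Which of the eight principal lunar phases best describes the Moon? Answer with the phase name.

first quarter

The first quarter sector spans roughly 68°–112°; 92° falls inside it.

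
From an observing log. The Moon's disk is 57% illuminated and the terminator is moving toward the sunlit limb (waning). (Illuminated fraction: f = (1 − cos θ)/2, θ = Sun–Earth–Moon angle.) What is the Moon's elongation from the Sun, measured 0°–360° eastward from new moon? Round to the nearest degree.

Invert f = (1 − cos θ)/2 to get cos θ = 1 − 2(0.57) = -0.140, hence θ₀ = arccos -0.140 = 98.0°.
A waning Moon lies in 180°–360°, so θ = 360° − 98.0° = 262.0°.

262°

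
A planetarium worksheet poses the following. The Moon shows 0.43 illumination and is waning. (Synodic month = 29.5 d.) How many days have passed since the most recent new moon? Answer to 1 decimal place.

22.8 days

cos θ = 1 − 2f = 0.140, giving a principal value of 82.0°.
A waning Moon lies in 180°–360°, so θ = 360° − 82.0° = 278.0°.
At 360°/29.5 d per day, 278.0° corresponds to 22.78 days.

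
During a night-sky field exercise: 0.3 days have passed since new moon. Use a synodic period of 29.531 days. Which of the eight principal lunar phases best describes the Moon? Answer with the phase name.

θ ≈ 360° × 0.3/29.531 = 4°, which falls in the new moon sector.

new moon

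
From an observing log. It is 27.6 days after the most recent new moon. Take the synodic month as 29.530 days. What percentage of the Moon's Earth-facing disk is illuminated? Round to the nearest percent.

Elongation θ = 360° × 27.6/29.530 ≈ 336.5°.
With cos θ = 0.917, the lit fraction is (1 − 0.917)/2 ≈ 0.042, so 4%.

4%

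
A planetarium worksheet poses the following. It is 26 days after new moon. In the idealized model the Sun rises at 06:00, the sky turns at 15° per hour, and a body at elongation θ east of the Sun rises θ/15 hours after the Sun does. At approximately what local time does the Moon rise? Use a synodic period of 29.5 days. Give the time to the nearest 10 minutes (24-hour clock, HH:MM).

03:10

The Moon has covered 26/29.5 of its cycle, so θ ≈ 360° × 26/29.5 = 317.3°.
Delay after the Sun = 317.3° / (15°/h) ≈ 21.15 h.
06:00 + 21.153 h ≈ 03:09 → 03:10 to the nearest ten minutes.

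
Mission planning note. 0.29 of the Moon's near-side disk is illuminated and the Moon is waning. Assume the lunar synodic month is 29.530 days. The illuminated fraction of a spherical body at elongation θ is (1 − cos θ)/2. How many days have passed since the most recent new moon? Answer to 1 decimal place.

24.2 days

cos θ = 1 − 2f = 0.420, giving a principal value of 65.2°.
A waning Moon lies in 180°–360°, so θ = 360° − 65.2° = 294.8°.
That fraction of the synodic month is 294.8/360 × 29.530 d ≈ 24.18 d.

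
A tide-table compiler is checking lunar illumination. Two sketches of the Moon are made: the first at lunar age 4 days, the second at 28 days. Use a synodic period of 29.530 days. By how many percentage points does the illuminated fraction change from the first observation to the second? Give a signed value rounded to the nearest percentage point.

-14 percentage points

First observation: θ = 360°·4/29.530 = 48.8°, so f = 0.170.
Second observation: θ = 341.3°, f = 0.026.
Δf = 0.026 − 0.170 = -0.144, i.e. -14 pp.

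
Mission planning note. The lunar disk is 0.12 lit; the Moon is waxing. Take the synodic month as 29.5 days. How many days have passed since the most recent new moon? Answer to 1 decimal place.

3.3 days

From f = (1 − cos θ)/2: cos θ = 1 − 2×0.12 = 0.760; arccos → 40.5°.
Waxing ⇒ before full, so θ = 40.5°.
That fraction of the synodic month is 40.5/360 × 29.5 d ≈ 3.32 d.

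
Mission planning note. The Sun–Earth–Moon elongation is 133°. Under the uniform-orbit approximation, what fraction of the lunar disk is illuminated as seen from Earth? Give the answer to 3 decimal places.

0.841

f = (1 − cos 133°)/2 = (1 − (-0.682))/2 ≈ 0.841.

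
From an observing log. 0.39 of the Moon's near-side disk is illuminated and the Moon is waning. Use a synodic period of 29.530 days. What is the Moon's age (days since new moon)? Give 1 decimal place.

23.2 days

cos θ = 1 − 2f = 0.220, giving a principal value of 77.3°.
A waning Moon lies in 180°–360°, so θ = 360° − 77.3° = 282.7°.
At 360°/29.530 d per day, 282.7° corresponds to 23.19 days.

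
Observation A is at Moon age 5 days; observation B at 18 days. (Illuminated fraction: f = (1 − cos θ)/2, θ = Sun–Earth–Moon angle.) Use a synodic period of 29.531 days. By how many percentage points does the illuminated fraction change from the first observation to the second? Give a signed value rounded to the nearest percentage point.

First observation: θ = 360°·5/29.531 = 61.0°, so f = 0.257.
Second observation: θ = 219.4°, f = 0.886.
Δf = 0.886 − 0.257 = +0.629, i.e. +63 pp.

+63 pp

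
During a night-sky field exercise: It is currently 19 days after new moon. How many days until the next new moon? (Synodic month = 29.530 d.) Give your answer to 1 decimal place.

The next new moon completes the synodic month: 29.530 − 19 = 10.530 days.

10.5 days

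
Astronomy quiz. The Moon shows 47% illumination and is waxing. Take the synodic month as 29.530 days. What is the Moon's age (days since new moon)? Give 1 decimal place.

Invert f = (1 − cos θ)/2 to get cos θ = 1 − 2(0.47) = 0.060, hence θ₀ = arccos 0.060 = 86.6°.
The Moon is waxing (0°–180°), so θ = 86.6° directly.
At 360°/29.530 d per day, 86.6° corresponds to 7.10 days.

7.1 days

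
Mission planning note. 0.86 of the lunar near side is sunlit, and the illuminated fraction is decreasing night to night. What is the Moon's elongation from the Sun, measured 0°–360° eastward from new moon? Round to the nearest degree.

224°

cos θ = 1 − 2f = -0.720, giving a principal value of 136.1°.
Since the Moon is past full (waning), take the reflex angle: θ = 360° − 136.1° = 223.9°.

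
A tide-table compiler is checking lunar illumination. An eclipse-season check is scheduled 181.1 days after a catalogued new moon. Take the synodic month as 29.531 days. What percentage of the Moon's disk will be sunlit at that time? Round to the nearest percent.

Reduce mod P: 181.1 − 6×29.531 = 3.91 d into the current lunation.
The Moon has covered 3.91/29.531 of its cycle, so θ ≈ 360° × 3.91/29.531 = 47.7°.
With cos θ = 0.673, the lit fraction is (1 − 0.673)/2 ≈ 0.164, so 16%.

16%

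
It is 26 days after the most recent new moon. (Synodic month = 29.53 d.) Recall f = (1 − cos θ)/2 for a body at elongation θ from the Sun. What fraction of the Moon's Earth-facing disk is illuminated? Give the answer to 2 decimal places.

0.13

Phase angle: θ = 360°·(26 d)/(29.53 d) = 317.0°.
With cos θ = 0.731, the lit fraction is (1 − 0.731)/2 ≈ 0.135.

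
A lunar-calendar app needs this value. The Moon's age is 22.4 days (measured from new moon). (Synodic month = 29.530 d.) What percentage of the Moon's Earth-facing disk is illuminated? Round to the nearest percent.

Phase angle: θ = 360°·(22.4 d)/(29.530 d) = 273.1°.
Illuminated fraction = (1 − cos 273.1°)/2 = (1 − 0.054)/2 ≈ 0.473, so 47%.

47%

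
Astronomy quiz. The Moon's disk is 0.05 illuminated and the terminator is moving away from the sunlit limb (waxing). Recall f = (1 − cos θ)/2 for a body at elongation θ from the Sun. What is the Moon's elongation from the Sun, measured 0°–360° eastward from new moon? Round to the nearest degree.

From f = (1 − cos θ)/2: cos θ = 1 − 2×0.05 = 0.900; arccos → 25.8°.
The Moon is waxing (0°–180°), so θ = 25.8° directly.

26°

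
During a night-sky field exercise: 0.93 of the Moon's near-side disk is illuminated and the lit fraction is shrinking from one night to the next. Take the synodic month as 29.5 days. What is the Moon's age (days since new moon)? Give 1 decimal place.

17.3 days

From f = (1 − cos θ)/2: cos θ = 1 − 2×0.93 = -0.860; arccos → 149.3°.
Since the Moon is past full (waning), take the reflex angle: θ = 360° − 149.3° = 210.7°.
At 360°/29.5 d per day, 210.7° corresponds to 17.26 days.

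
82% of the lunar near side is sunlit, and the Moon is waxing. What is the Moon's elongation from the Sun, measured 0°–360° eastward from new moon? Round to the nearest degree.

cos θ = 1 − 2f = -0.640, giving a principal value of 129.8°.
Before full moon the principal value applies: θ = 129.8°.

130°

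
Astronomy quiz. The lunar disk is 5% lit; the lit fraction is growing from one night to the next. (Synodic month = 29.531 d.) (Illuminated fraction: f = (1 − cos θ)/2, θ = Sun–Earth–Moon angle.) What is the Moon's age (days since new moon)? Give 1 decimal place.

Invert f = (1 − cos θ)/2 to get cos θ = 1 − 2(0.05) = 0.900, hence θ₀ = arccos 0.900 = 25.8°.
The Moon is waxing (0°–180°), so θ = 25.8° directly.
Age = 29.531 × 25.8°/360° ≈ 2.12 days.

2.1 days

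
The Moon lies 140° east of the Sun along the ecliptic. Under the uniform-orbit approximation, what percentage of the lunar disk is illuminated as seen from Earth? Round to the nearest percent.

f = (1 − cos 140°)/2 = (1 − (-0.766))/2 ≈ 0.883, i.e. 88%.

88%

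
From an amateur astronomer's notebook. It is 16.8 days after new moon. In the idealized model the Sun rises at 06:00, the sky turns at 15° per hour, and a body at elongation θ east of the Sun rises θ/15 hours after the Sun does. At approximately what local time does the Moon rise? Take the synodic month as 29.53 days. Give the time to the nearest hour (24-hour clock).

Phase angle: θ = 360°·(16.8 d)/(29.53 d) = 204.8°.
Delay after the Sun = 204.8° / (15°/h) ≈ 13.65 h.
06:00 + 13.65 h ≈ 19:39 → 20:00 to the nearest hour.

20:00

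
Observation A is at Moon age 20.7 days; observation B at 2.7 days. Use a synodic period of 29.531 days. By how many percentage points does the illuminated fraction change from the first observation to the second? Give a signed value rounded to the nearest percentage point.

θ₁ = 360° × 20.7/29.531 = 252.3°, f₁ = (1 − cos θ₁)/2 = 0.652.
θ₂ = 360° × 2.7/29.531 = 32.9°, f₂ = (1 − cos θ₂)/2 = 0.080.
Change = f₂ − f₁ = -0.571 → -57 percentage points.

-57 pp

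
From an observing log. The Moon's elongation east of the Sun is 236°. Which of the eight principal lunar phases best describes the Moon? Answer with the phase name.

236° lies in the waning gibbous sector of the 8-phase cycle.

waning gibbous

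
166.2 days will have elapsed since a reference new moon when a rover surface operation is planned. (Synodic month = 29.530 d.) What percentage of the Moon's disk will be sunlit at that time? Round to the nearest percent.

85%

Reduce mod P: 166.2 − 5×29.530 = 18.55 d into the current lunation.
Elongation θ = 360° × 18.55/29.530 ≈ 226.1°.
Illuminated fraction = (1 − cos 226.1°)/2 = (1 − (-0.693))/2 ≈ 0.846, so 85%.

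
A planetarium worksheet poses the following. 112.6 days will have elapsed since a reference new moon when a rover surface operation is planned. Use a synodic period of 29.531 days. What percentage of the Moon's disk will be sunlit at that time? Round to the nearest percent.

112.6/29.531 = 3.813 lunations, so 3 complete cycles and 24.01 d into the next.
Phase angle: θ = 360°·(24.01 d)/(29.531 d) = 292.7°.
With cos θ = 0.385, the lit fraction is (1 − 0.385)/2 ≈ 0.307, so 31%.

31%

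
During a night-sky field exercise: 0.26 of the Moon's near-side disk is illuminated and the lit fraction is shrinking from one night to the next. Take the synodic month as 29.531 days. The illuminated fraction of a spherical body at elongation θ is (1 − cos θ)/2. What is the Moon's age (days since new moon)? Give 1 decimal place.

cos θ = 1 − 2f = 0.480, giving a principal value of 61.3°.
Waning ⇒ past full, so θ = 360° − 61.3° = 298.7°.
That fraction of the synodic month is 298.7/360 × 29.531 d ≈ 24.50 d.

24.5 days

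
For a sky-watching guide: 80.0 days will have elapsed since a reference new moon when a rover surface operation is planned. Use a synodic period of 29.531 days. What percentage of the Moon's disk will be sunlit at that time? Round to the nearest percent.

80.0/29.531 = 2.709 lunations, so 2 complete cycles and 20.94 d into the next.
Elongation θ = 360° × 20.94/29.531 ≈ 255.2°.
Illuminated fraction = (1 − cos 255.2°)/2 = (1 − (-0.255))/2 ≈ 0.627, so 63%.

63%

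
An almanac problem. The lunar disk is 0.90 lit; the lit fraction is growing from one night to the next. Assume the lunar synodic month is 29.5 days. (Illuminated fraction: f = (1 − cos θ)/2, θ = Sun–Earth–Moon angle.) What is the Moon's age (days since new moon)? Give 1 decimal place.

11.7 days

Invert f = (1 − cos θ)/2 to get cos θ = 1 − 2(0.90) = -0.800, hence θ₀ = arccos -0.800 = 143.1°.
The Moon is waxing (0°–180°), so θ = 143.1° directly.
At 360°/29.5 d per day, 143.1° corresponds to 11.73 days.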